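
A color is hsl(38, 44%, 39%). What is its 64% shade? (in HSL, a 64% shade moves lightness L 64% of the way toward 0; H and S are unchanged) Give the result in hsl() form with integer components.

L moves 64% from 39 toward 0: 39 − 24.96 = 14.04 → 14.
H and S are unchanged.

hsl(38, 44%, 14%)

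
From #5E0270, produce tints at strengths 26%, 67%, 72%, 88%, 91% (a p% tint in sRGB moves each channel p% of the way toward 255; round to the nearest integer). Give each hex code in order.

#5E0270 is rgb(94, 2, 112).
26%: (94 + 41.86 = 135.86→136, 2 + 65.78 = 67.78→68, 112 + 37.18 = 149.18→149) → #884495
67%: (94 + 107.87 = 201.87→202, 2 + 169.51 = 171.51→172, 112 + 95.81 = 207.81→208) → #CAACD0
72%: (94 + 115.92 = 209.92→210, 2 + 182.16 = 184.16→184, 112 + 102.96 = 214.96→215) → #D2B8D7
88%: (94 + 141.68 = 235.68→236, 2 + 222.64 = 224.64→225, 112 + 125.84 = 237.84→238) → #ECE1EE
91%: (94 + 146.51 = 240.51→241, 2 + 230.23 = 232.23→232, 112 + 130.13 = 242.13→242) → #F1E8F2

#884495, #CAACD0, #D2B8D7, #ECE1EE, #F1E8F2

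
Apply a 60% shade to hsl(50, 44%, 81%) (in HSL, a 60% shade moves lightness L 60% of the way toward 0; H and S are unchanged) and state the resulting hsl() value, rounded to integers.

hsl(50, 44%, 32%)

L moves 60% from 81 toward 0: 81 − 48.6 = 32.4 → 32.
H and S are unchanged.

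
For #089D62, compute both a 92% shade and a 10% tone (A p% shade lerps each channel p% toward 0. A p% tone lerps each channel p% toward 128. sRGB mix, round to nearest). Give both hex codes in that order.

#010D08, #149A65

#089D62 is rgb(8, 157, 98).
92% shade:
  R: 8 + 0.92×(0−8) = 8 − 7.36 = 0.64 → 1
  G: 157 − 144.44 = 12.56 → 13
  B: 98 − 90.16 = 7.84 → 8
  → #010D08
10% tone:
  R: 8 + 12 = 20 → 20
  G: 157 + 0.1×(128−157) = 157 − 2.9 = 154.1 → 154
  B: 98 + 0.1×(128−98) = 98 + 3 = 101 → 101
  → #149A65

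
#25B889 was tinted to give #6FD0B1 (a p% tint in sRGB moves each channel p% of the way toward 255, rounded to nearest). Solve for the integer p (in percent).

#25B889 is rgb(37, 184, 137); #6FD0B1 is rgb(111, 208, 177).
On the R channel (widest range): 111 ≈ 37 + (p/100)(255 − 37), so p ≈ 100×(111 − 37)/(255 − 37) = 7400/218 = 33.94.
p = 34 reproduces all three channels after rounding.

34%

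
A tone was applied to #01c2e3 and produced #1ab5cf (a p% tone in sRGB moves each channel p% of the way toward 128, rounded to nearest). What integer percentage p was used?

#01c2e3 is rgb(1, 194, 227); #1ab5cf is rgb(26, 181, 207).
On the R channel (widest range): 26 ≈ 1 + (p/100)(128 − 1), so p ≈ 100×(26 − 1)/(128 − 1) = 2500/127 = 19.69.
p = 20 reproduces all three channels after rounding.

20%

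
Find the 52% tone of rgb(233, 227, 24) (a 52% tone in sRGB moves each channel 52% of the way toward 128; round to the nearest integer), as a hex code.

#b2b04e

Per channel, c → c + 0.52(128 − c):
  R: 233 + 0.52×(128−233) = 233 − 54.6 = 178.4 → 178
  G: 227 + 0.52×(128−227) = 227 − 51.48 = 175.52 → 176
  B: 24 + 0.52×(128−24) = 24 + 54.08 = 78.08 → 78
rgb(178, 176, 78) = #b2b04e.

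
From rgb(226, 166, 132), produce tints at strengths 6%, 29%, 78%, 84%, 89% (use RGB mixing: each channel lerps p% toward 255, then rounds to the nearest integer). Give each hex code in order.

6%: (226 + 1.74 = 227.74→228, 166 + 5.34 = 171.34→171, 132 + 7.38 = 139.38→139) → #E4AB8B
29%: (226 + 8.41 = 234.41→234, 166 + 25.81 = 191.81→192, 132 + 35.67 = 167.67→168) → #EAC0A8
78%: (226 + 22.62 = 248.62→249, 166 + 69.42 = 235.42→235, 132 + 95.94 = 227.94→228) → #F9EBE4
84%: (226 + 24.36 = 250.36→250, 166 + 74.76 = 240.76→241, 132 + 103.32 = 235.32→235) → #FAF1EB
89%: (226 + 25.81 = 251.81→252, 166 + 79.21 = 245.21→245, 132 + 109.47 = 241.47→241) → #FCF5F1

#E4AB8B, #EAC0A8, #F9EBE4, #FAF1EB, #FCF5F1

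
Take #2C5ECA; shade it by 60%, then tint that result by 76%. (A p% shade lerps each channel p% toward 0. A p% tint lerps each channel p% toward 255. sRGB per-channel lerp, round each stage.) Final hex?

#C6CBD5

#2C5ECA is rgb(44, 94, 202).
Per channel, c → c + 0.6(0 − c):
  R: 44 − 26.4 = 17.6 → 18
  G: 94 + 0.6×(0−94) = 94 − 56.4 = 37.6 → 38
  B: 202 − 121.2 = 80.8 → 81
After the shade: rgb(18, 38, 81) = #122651.
Per channel, c → c + 0.76(255 − c):
  R: 18 + 180.12 = 198.12 → 198
  G: 38 + 164.92 = 202.92 → 203
  B: 81 + 132.24 = 213.24 → 213
rgb(198, 203, 213) = #C6CBD5.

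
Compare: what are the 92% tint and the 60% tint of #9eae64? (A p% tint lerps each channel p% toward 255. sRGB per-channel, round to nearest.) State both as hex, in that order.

#f7f9f3, #d8dfc1

#9eae64 is rgb(158, 174, 100).
92% tint:
  R: 158 + 89.24 = 247.24 → 247
  G: 174 + 74.52 = 248.52 → 249
  B: 100 + 0.92×(255−100) = 100 + 142.6 = 242.6 → 243
  → #f7f9f3
60% tint:
  R: 158 + 0.6×(255−158) = 158 + 58.2 = 216.2 → 216
  G: 174 + 0.6×(255−174) = 174 + 48.6 = 222.6 → 223
  B: 100 + 93 = 193 → 193
  → #d8dfc1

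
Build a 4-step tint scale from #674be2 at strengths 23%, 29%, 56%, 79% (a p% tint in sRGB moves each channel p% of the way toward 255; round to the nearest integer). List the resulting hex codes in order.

#674be2 is rgb(103, 75, 226).
23%: (103 + 34.96 = 137.96→138, 75 + 41.4 = 116.4→116, 226 + 6.67 = 232.67→233) → #8a74e9
29%: (103 + 44.08 = 147.08→147, 75 + 52.2 = 127.2→127, 226 + 8.41 = 234.41→234) → #937fea
56%: (103 + 85.12 = 188.12→188, 75 + 100.8 = 175.8→176, 226 + 16.24 = 242.24→242) → #bcb0f2
79%: (103 + 120.08 = 223.08→223, 75 + 142.2 = 217.2→217, 226 + 22.91 = 248.91→249) → #dfd9f9

#8a74e9, #937fea, #bcb0f2, #dfd9f9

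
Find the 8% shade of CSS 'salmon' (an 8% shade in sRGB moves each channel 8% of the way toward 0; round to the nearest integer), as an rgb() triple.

CSS salmon is rgb(250, 128, 114).
Lerp each channel 8% toward 0:
  R: 250 + 0.08×(0−250) = 250 − 20 = 230 → 230
  G: 128 + 0.08×(0−128) = 128 − 10.24 = 117.76 → 118
  B: 114 + 0.08×(0−114) = 114 − 9.12 = 104.88 → 105

rgb(230, 118, 105)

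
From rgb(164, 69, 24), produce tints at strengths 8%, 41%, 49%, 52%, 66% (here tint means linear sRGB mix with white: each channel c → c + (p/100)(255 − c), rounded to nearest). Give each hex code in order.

8%: (164 + 7.28 = 171.28→171, 69 + 14.88 = 83.88→84, 24 + 18.48 = 42.48→42) → #ab542a
41%: (164 + 37.31 = 201.31→201, 69 + 76.26 = 145.26→145, 24 + 94.71 = 118.71→119) → #c99177
49%: (164 + 44.59 = 208.59→209, 69 + 91.14 = 160.14→160, 24 + 113.19 = 137.19→137) → #d1a089
52%: (164 + 47.32 = 211.32→211, 69 + 96.72 = 165.72→166, 24 + 120.12 = 144.12→144) → #d3a690
66%: (164 + 60.06 = 224.06→224, 69 + 122.76 = 191.76→192, 24 + 152.46 = 176.46→176) → #e0c0b0

#ab542a, #c99177, #d1a089, #d3a690, #e0c0b0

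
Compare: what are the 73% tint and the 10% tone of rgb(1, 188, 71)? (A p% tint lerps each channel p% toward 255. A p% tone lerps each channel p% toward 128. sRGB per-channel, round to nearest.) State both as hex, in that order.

#baedcd, #0eb64d

73% tint:
  R: 1 + 185.42 = 186.42 → 186
  G: 188 + 48.91 = 236.91 → 237
  B: 71 + 0.73×(255−71) = 71 + 134.32 = 205.32 → 205
  → #baedcd
10% tone:
  R: 1 + 0.1×(128−1) = 1 + 12.7 = 13.7 → 14
  G: 188 − 6 = 182 → 182
  B: 71 + 5.7 = 76.7 → 77
  → #0eb64d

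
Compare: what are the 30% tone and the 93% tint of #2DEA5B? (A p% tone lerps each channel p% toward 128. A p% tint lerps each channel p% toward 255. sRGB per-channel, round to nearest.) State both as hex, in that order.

#2DEA5B is rgb(45, 234, 91).
30% tone:
  R: 45 + 24.9 = 69.9 → 70
  G: 234 − 31.8 = 202.2 → 202
  B: 91 + 0.3×(128−91) = 91 + 11.1 = 102.1 → 102
  → #46CA66
93% tint:
  R: 45 + 0.93×(255−45) = 45 + 195.3 = 240.3 → 240
  G: 234 + 19.53 = 253.53 → 254
  B: 91 + 0.93×(255−91) = 91 + 152.52 = 243.52 → 244
  → #F0FEF4

#46CA66, #F0FEF4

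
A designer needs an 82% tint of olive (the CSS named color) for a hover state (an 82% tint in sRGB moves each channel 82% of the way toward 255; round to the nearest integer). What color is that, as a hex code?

CSS olive is rgb(128, 128, 0).
An 82% tint moves each channel 82% toward 255:
  R: 128 + 0.82×(255−128) = 128 + 104.14 = 232.14 → 232
  G: 128 + 0.82×(255−128) = 128 + 104.14 = 232.14 → 232
  B: 0 + 0.82×(255−0) = 0 + 209.1 = 209.1 → 209
rgb(232, 232, 209) = #E8E8D1.

#E8E8D1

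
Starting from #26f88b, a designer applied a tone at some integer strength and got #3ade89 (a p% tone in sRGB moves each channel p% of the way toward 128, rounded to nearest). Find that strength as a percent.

22%

#26f88b is rgb(38, 248, 139); #3ade89 is rgb(58, 222, 137).
On the G channel (widest range): 222 ≈ 248 + (p/100)(128 − 248), so p ≈ 100×(222 − 248)/(128 − 248) = -2600/-120 = 21.67.
p = 22 reproduces all three channels after rounding.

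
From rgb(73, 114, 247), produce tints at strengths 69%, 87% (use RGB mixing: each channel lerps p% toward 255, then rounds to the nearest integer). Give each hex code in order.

#C7D3FD, #E7EDFE

69%: (73 + 125.58 = 198.58→199, 114 + 97.29 = 211.29→211, 247 + 5.52 = 252.52→253) → #C7D3FD
87%: (73 + 158.34 = 231.34→231, 114 + 122.67 = 236.67→237, 247 + 6.96 = 253.96→254) → #E7EDFE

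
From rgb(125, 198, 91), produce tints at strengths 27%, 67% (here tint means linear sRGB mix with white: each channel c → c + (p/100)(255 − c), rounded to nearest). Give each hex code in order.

27%: (125 + 35.1 = 160.1→160, 198 + 15.39 = 213.39→213, 91 + 44.28 = 135.28→135) → #A0D587
67%: (125 + 87.1 = 212.1→212, 198 + 38.19 = 236.19→236, 91 + 109.88 = 200.88→201) → #D4ECC9

#A0D587, #D4ECC9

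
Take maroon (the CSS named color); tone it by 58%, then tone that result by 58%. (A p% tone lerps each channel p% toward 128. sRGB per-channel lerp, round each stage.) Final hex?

CSS maroon is rgb(128, 0, 0).
Lerp each channel 58% toward 128:
  R: 128 + 0 = 128 → 128
  G: 0 + 0.58×(128−0) = 0 + 74.24 = 74.24 → 74
  B: 0 + 0.58×(128−0) = 0 + 74.24 = 74.24 → 74
After the tone: rgb(128, 74, 74) = #804A4A.
Lerp each channel 58% toward 128:
  R: 128 + 0.58×(128−128) = 128 + 0 = 128 → 128
  G: 74 + 0.58×(128−74) = 74 + 31.32 = 105.32 → 105
  B: 74 + 31.32 = 105.32 → 105
rgb(128, 105, 105) = #806969.

#806969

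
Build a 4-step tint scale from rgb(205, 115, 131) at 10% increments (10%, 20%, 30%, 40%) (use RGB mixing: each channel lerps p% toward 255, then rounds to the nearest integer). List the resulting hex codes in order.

#D2818F, #D78F9C, #DC9DA8, #E1ABB5

10%: (205 + 5 = 210→210, 115 + 14 = 129→129, 131 + 12.4 = 143.4→143) → #D2818F
20%: (205 + 10 = 215→215, 115 + 28 = 143→143, 131 + 24.8 = 155.8→156) → #D78F9C
30%: (205 + 15 = 220→220, 115 + 42 = 157→157, 131 + 37.2 = 168.2→168) → #DC9DA8
40%: (205 + 20 = 225→225, 115 + 56 = 171→171, 131 + 49.6 = 180.6→181) → #E1ABB5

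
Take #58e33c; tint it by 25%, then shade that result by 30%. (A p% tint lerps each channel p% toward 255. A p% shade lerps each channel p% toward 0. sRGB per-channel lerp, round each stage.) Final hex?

#58e33c is rgb(88, 227, 60).
Lerp each channel 25% toward 255:
  R: 88 + 41.75 = 129.75 → 130
  G: 227 + 0.25×(255−227) = 227 + 7 = 234 → 234
  B: 60 + 0.25×(255−60) = 60 + 48.75 = 108.75 → 109
After the tint: rgb(130, 234, 109) = #82ea6d.
Per channel, c → c + 0.3(0 − c):
  R: 130 − 39 = 91 → 91
  G: 234 − 70.2 = 163.8 → 164
  B: 109 − 32.7 = 76.3 → 76
rgb(91, 164, 76) = #5ba44c.

#5ba44c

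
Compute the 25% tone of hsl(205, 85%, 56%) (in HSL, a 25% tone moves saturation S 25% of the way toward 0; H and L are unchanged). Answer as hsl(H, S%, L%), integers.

S moves 25% from 85 toward 0: 85 − 21.25 = 63.75 → 64.
H and L are unchanged.

hsl(205, 64%, 56%)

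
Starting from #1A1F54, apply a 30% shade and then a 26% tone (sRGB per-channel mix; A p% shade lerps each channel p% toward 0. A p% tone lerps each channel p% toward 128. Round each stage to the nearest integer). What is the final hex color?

#1A1F54 is rgb(26, 31, 84).
Lerp each channel 30% toward 0:
  R: 26 + 0.3×(0−26) = 26 − 7.8 = 18.2 → 18
  G: 31 + 0.3×(0−31) = 31 − 9.3 = 21.7 → 22
  B: 84 − 25.2 = 58.8 → 59
After the shade: rgb(18, 22, 59) = #12163B.
Lerp each channel 26% toward 128:
  R: 18 + 0.26×(128−18) = 18 + 28.6 = 46.6 → 47
  G: 22 + 0.26×(128−22) = 22 + 27.56 = 49.56 → 50
  B: 59 + 17.94 = 76.94 → 77
rgb(47, 50, 77) = #2F324D.

#2F324D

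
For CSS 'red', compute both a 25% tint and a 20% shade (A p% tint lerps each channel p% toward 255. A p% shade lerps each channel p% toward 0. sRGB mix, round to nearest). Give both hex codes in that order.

#FF4040, #CC0000

CSS red is rgb(255, 0, 0).
25% tint:
  R: 255 + 0.25×(255−255) = 255 + 0 = 255 → 255
  G: 0 + 0.25×(255−0) = 0 + 63.75 = 63.75 → 64
  B: 0 + 0.25×(255−0) = 0 + 63.75 = 63.75 → 64
  → #FF4040
20% shade:
  R: 255 − 51 = 204 → 204
  G: 0 + 0.2×(0−0) = 0 + 0 = 0 → 0
  B: 0 + 0.2×(0−0) = 0 + 0 = 0 → 0
  → #CC0000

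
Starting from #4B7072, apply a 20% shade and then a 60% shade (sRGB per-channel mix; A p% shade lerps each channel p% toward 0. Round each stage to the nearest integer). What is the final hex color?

#182424

#4B7072 is rgb(75, 112, 114).
Lerp each channel 20% toward 0:
  R: 75 − 15 = 60 → 60
  G: 112 + 0.2×(0−112) = 112 − 22.4 = 89.6 → 90
  B: 114 − 22.8 = 91.2 → 91
After the shade: rgb(60, 90, 91) = #3C5A5B.
Per channel, c → c + 0.6(0 − c):
  R: 60 − 36 = 24 → 24
  G: 90 − 54 = 36 → 36
  B: 91 + 0.6×(0−91) = 91 − 54.6 = 36.4 → 36
rgb(24, 36, 36) = #182424.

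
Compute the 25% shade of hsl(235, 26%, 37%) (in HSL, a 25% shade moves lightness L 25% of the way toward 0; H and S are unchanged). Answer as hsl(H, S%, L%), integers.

hsl(235, 26%, 28%)

L moves 25% from 37 toward 0: 37 − 9.25 = 27.75 → 28.
H and S are unchanged.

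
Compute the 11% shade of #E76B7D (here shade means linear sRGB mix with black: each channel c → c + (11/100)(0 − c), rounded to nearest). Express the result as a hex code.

#CE5F6F

#E76B7D is rgb(231, 107, 125).
An 11% shade moves each channel 11% toward 0:
  R: 231 + 0.11×(0−231) = 231 − 25.41 = 205.59 → 206
  G: 107 − 11.77 = 95.23 → 95
  B: 125 − 13.75 = 111.25 → 111
rgb(206, 95, 111) = #CE5F6F.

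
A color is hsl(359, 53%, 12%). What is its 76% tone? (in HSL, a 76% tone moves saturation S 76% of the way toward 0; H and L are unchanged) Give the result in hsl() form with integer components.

S moves 76% from 53 toward 0: 53 − 40.28 = 12.72 → 13.
H and L are unchanged.

hsl(359, 13%, 12%)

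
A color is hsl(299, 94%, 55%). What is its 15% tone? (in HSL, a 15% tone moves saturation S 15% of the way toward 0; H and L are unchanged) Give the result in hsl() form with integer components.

S moves 15% from 94 toward 0: 94 − 14.1 = 79.9 → 80.
H and L are unchanged.

hsl(299, 80%, 55%)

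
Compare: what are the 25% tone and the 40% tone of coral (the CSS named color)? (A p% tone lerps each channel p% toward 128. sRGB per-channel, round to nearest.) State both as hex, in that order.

#DF7F5C, #CC7F63

CSS coral is rgb(255, 127, 80).
25% tone:
  R: 255 + 0.25×(128−255) = 255 − 31.75 = 223.25 → 223
  G: 127 + 0.25 = 127.25 → 127
  B: 80 + 12 = 92 → 92
  → #DF7F5C
40% tone:
  R: 255 + 0.4×(128−255) = 255 − 50.8 = 204.2 → 204
  G: 127 + 0.4 = 127.4 → 127
  B: 80 + 0.4×(128−80) = 80 + 19.2 = 99.2 → 99
  → #CC7F63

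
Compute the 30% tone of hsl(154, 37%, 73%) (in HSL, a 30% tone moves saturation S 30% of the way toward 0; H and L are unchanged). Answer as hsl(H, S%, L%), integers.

hsl(154, 26%, 73%)

S moves 30% from 37 toward 0: 37 − 11.1 = 25.9 → 26.
H and L are unchanged.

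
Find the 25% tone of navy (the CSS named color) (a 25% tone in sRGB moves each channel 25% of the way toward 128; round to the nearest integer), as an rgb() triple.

rgb(32, 32, 128)

CSS navy is rgb(0, 0, 128).
A 25% tone moves each channel 25% toward 128:
  R: 0 + 32 = 32 → 32
  G: 0 + 32 = 32 → 32
  B: 128 + 0 = 128 → 128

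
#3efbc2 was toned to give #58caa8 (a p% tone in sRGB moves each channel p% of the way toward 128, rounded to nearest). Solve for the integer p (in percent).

#3efbc2 is rgb(62, 251, 194); #58caa8 is rgb(88, 202, 168).
On the G channel (widest range): 202 ≈ 251 + (p/100)(128 − 251), so p ≈ 100×(202 − 251)/(128 − 251) = -4900/-123 = 39.84.
p = 40 reproduces all three channels after rounding.

40%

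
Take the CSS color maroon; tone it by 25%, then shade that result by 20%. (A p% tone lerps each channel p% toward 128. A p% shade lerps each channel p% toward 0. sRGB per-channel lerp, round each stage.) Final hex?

CSS maroon is rgb(128, 0, 0).
Lerp each channel 25% toward 128:
  R: 128 + 0.25×(128−128) = 128 + 0 = 128 → 128
  G: 0 + 32 = 32 → 32
  B: 0 + 0.25×(128−0) = 0 + 32 = 32 → 32
After the tone: rgb(128, 32, 32) = #802020.
A 20% shade moves each channel 20% toward 0:
  R: 128 + 0.2×(0−128) = 128 − 25.6 = 102.4 → 102
  G: 32 + 0.2×(0−32) = 32 − 6.4 = 25.6 → 26
  B: 32 − 6.4 = 25.6 → 26
rgb(102, 26, 26) = #661a1a.

#661a1a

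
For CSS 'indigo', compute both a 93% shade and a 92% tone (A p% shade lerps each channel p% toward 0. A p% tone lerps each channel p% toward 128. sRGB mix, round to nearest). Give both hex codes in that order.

#050009, #7C7680

CSS indigo is rgb(75, 0, 130).
93% shade:
  R: 75 + 0.93×(0−75) = 75 − 69.75 = 5.25 → 5
  G: 0 + 0.93×(0−0) = 0 + 0 = 0 → 0
  B: 130 + 0.93×(0−130) = 130 − 120.9 = 9.1 → 9
  → #050009
92% tone:
  R: 75 + 48.76 = 123.76 → 124
  G: 0 + 117.76 = 117.76 → 118
  B: 130 + 0.92×(128−130) = 130 − 1.84 = 128.16 → 128
  → #7C7680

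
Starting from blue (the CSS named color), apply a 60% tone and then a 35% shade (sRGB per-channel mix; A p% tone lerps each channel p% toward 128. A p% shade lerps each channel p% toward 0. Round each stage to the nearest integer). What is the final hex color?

CSS blue is rgb(0, 0, 255).
Lerp each channel 60% toward 128:
  R: 0 + 76.8 = 76.8 → 77
  G: 0 + 76.8 = 76.8 → 77
  B: 255 + 0.6×(128−255) = 255 − 76.2 = 178.8 → 179
After the tone: rgb(77, 77, 179) = #4D4DB3.
Lerp each channel 35% toward 0:
  R: 77 − 26.95 = 50.05 → 50
  G: 77 + 0.35×(0−77) = 77 − 26.95 = 50.05 → 50
  B: 179 + 0.35×(0−179) = 179 − 62.65 = 116.35 → 116
rgb(50, 50, 116) = #323274.

#323274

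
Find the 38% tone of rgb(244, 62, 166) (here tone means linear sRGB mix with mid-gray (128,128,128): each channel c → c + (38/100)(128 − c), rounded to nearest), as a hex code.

#c85798

A 38% tone moves each channel 38% toward 128:
  R: 244 + 0.38×(128−244) = 244 − 44.08 = 199.92 → 200
  G: 62 + 0.38×(128−62) = 62 + 25.08 = 87.08 → 87
  B: 166 + 0.38×(128−166) = 166 − 14.44 = 151.56 → 152
rgb(200, 87, 152) = #c85798.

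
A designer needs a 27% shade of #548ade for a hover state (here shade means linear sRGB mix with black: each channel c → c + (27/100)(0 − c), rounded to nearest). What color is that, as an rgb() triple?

#548ade is rgb(84, 138, 222).
Per channel, c → c + 0.27(0 − c):
  R: 84 + 0.27×(0−84) = 84 − 22.68 = 61.32 → 61
  G: 138 + 0.27×(0−138) = 138 − 37.26 = 100.74 → 101
  B: 222 − 59.94 = 162.06 → 162

rgb(61, 101, 162)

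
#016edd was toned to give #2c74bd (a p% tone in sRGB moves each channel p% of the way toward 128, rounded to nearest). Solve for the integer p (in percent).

34%

#016edd is rgb(1, 110, 221); #2c74bd is rgb(44, 116, 189).
On the R channel (widest range): 44 ≈ 1 + (p/100)(128 − 1), so p ≈ 100×(44 − 1)/(128 − 1) = 4300/127 = 33.86.
p = 34 reproduces all three channels after rounding.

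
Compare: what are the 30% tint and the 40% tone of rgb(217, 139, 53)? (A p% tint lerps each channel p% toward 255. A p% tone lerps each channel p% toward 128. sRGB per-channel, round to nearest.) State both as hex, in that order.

#e4ae72, #b58753

30% tint:
  R: 217 + 11.4 = 228.4 → 228
  G: 139 + 0.3×(255−139) = 139 + 34.8 = 173.8 → 174
  B: 53 + 60.6 = 113.6 → 114
  → #e4ae72
40% tone:
  R: 217 + 0.4×(128−217) = 217 − 35.6 = 181.4 → 181
  G: 139 + 0.4×(128−139) = 139 − 4.4 = 134.6 → 135
  B: 53 + 30 = 83 → 83
  → #b58753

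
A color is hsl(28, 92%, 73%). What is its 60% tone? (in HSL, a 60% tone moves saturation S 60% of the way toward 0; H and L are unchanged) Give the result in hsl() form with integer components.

S moves 60% from 92 toward 0: 92 − 55.2 = 36.8 → 37.
H and L are unchanged.

hsl(28, 37%, 73%)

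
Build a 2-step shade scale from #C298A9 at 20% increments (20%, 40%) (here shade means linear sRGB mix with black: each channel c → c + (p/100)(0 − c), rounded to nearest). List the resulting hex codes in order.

#C298A9 is rgb(194, 152, 169).
20%: (194 − 38.8 = 155.2→155, 152 − 30.4 = 121.6→122, 169 − 33.8 = 135.2→135) → #9B7A87
40%: (194 − 77.6 = 116.4→116, 152 − 60.8 = 91.2→91, 169 − 67.6 = 101.4→101) → #745B65

#9B7A87, #745B65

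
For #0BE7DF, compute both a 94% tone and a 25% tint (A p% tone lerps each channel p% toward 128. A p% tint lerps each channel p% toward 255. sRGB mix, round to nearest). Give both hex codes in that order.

#0BE7DF is rgb(11, 231, 223).
94% tone:
  R: 11 + 109.98 = 120.98 → 121
  G: 231 − 96.82 = 134.18 → 134
  B: 223 − 89.3 = 133.7 → 134
  → #798686
25% tint:
  R: 11 + 0.25×(255−11) = 11 + 61 = 72 → 72
  G: 231 + 0.25×(255−231) = 231 + 6 = 237 → 237
  B: 223 + 0.25×(255−223) = 223 + 8 = 231 → 231
  → #48EDE7

#798686, #48EDE7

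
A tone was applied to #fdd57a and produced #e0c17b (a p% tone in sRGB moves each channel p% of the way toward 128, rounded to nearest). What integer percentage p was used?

23%

#fdd57a is rgb(253, 213, 122); #e0c17b is rgb(224, 193, 123).
On the R channel (widest range): 224 ≈ 253 + (p/100)(128 − 253), so p ≈ 100×(224 − 253)/(128 − 253) = -2900/-125 = 23.20.
p = 23 reproduces all three channels after rounding.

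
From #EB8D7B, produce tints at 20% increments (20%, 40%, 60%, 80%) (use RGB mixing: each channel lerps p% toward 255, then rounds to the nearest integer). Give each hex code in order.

#EB8D7B is rgb(235, 141, 123).
20%: (235 + 4 = 239→239, 141 + 22.8 = 163.8→164, 123 + 26.4 = 149.4→149) → #EFA495
40%: (235 + 8 = 243→243, 141 + 45.6 = 186.6→187, 123 + 52.8 = 175.8→176) → #F3BBB0
60%: (235 + 12 = 247→247, 141 + 68.4 = 209.4→209, 123 + 79.2 = 202.2→202) → #F7D1CA
80%: (235 + 16 = 251→251, 141 + 91.2 = 232.2→232, 123 + 105.6 = 228.6→229) → #FBE8E5

#EFA495, #F3BBB0, #F7D1CA, #FBE8E5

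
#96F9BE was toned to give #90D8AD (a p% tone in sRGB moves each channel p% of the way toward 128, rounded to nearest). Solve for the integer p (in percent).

#96F9BE is rgb(150, 249, 190); #90D8AD is rgb(144, 216, 173).
On the G channel (widest range): 216 ≈ 249 + (p/100)(128 − 249), so p ≈ 100×(216 − 249)/(128 − 249) = -3300/-121 = 27.27.
p = 27 reproduces all three channels after rounding.

27%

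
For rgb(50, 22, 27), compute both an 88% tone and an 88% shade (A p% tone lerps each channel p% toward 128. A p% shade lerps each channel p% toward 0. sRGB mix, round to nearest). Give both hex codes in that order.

88% tone:
  R: 50 + 0.88×(128−50) = 50 + 68.64 = 118.64 → 119
  G: 22 + 0.88×(128−22) = 22 + 93.28 = 115.28 → 115
  B: 27 + 88.88 = 115.88 → 116
  → #777374
88% shade:
  R: 50 + 0.88×(0−50) = 50 − 44 = 6 → 6
  G: 22 + 0.88×(0−22) = 22 − 19.36 = 2.64 → 3
  B: 27 − 23.76 = 3.24 → 3
  → #060303

#777374, #060303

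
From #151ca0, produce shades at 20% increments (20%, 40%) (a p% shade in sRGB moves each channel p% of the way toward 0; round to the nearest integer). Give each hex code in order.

#151ca0 is rgb(21, 28, 160).
20%: (21 − 4.2 = 16.8→17, 28 − 5.6 = 22.4→22, 160 − 32 = 128→128) → #111680
40%: (21 − 8.4 = 12.6→13, 28 − 11.2 = 16.8→17, 160 − 64 = 96→96) → #0d1160

#111680, #0d1160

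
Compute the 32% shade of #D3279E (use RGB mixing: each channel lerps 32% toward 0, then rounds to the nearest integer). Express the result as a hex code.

#8F1B6B

#D3279E is rgb(211, 39, 158).
Lerp each channel 32% toward 0:
  R: 211 + 0.32×(0−211) = 211 − 67.52 = 143.48 → 143
  G: 39 − 12.48 = 26.52 → 27
  B: 158 + 0.32×(0−158) = 158 − 50.56 = 107.44 → 107
rgb(143, 27, 107) = #8F1B6B.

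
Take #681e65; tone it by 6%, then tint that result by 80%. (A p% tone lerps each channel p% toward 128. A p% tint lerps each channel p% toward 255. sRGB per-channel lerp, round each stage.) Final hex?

#e1d3e1

#681e65 is rgb(104, 30, 101).
Lerp each channel 6% toward 128:
  R: 104 + 0.06×(128−104) = 104 + 1.44 = 105.44 → 105
  G: 30 + 5.88 = 35.88 → 36
  B: 101 + 0.06×(128−101) = 101 + 1.62 = 102.62 → 103
After the tone: rgb(105, 36, 103) = #692467.
Per channel, c → c + 0.8(255 − c):
  R: 105 + 0.8×(255−105) = 105 + 120 = 225 → 225
  G: 36 + 175.2 = 211.2 → 211
  B: 103 + 0.8×(255−103) = 103 + 121.6 = 224.6 → 225
rgb(225, 211, 225) = #e1d3e1.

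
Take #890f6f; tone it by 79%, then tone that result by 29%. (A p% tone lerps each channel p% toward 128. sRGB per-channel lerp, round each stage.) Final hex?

#816f7d

#890f6f is rgb(137, 15, 111).
Per channel, c → c + 0.79(128 − c):
  R: 137 − 7.11 = 129.89 → 130
  G: 15 + 89.27 = 104.27 → 104
  B: 111 + 0.79×(128−111) = 111 + 13.43 = 124.43 → 124
After the tone: rgb(130, 104, 124) = #82687c.
Lerp each channel 29% toward 128:
  R: 130 + 0.29×(128−130) = 130 − 0.58 = 129.42 → 129
  G: 104 + 0.29×(128−104) = 104 + 6.96 = 110.96 → 111
  B: 124 + 1.16 = 125.16 → 125
rgb(129, 111, 125) = #816f7d.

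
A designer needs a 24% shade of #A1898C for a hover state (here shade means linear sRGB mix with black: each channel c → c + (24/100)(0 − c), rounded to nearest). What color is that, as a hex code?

#7A686A

#A1898C is rgb(161, 137, 140).
Per channel, c → c + 0.24(0 − c):
  R: 161 + 0.24×(0−161) = 161 − 38.64 = 122.36 → 122
  G: 137 − 32.88 = 104.12 → 104
  B: 140 + 0.24×(0−140) = 140 − 33.6 = 106.4 → 106
rgb(122, 104, 106) = #7A686A.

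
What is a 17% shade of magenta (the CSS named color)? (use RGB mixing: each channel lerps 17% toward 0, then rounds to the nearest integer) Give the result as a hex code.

#d400d4

CSS magenta is rgb(255, 0, 255).
A 17% shade moves each channel 17% toward 0:
  R: 255 + 0.17×(0−255) = 255 − 43.35 = 211.65 → 212
  G: 0 + 0.17×(0−0) = 0 + 0 = 0 → 0
  B: 255 + 0.17×(0−255) = 255 − 43.35 = 211.65 → 212
rgb(212, 0, 212) = #d400d4.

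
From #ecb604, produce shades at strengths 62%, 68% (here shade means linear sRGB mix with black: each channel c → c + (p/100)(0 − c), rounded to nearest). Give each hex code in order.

#ecb604 is rgb(236, 182, 4).
62%: (236 − 146.32 = 89.68→90, 182 − 112.84 = 69.16→69, 4 − 2.48 = 1.52→2) → #5a4502
68%: (236 − 160.48 = 75.52→76, 182 − 123.76 = 58.24→58, 4 − 2.72 = 1.28→1) → #4c3a01

#5a4502, #4c3a01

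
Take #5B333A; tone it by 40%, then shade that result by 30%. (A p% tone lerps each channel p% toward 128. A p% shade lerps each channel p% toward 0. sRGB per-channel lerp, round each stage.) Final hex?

#4A393C

#5B333A is rgb(91, 51, 58).
A 40% tone moves each channel 40% toward 128:
  R: 91 + 0.4×(128−91) = 91 + 14.8 = 105.8 → 106
  G: 51 + 0.4×(128−51) = 51 + 30.8 = 81.8 → 82
  B: 58 + 0.4×(128−58) = 58 + 28 = 86 → 86
After the tone: rgb(106, 82, 86) = #6A5256.
Lerp each channel 30% toward 0:
  R: 106 + 0.3×(0−106) = 106 − 31.8 = 74.2 → 74
  G: 82 + 0.3×(0−82) = 82 − 24.6 = 57.4 → 57
  B: 86 + 0.3×(0−86) = 86 − 25.8 = 60.2 → 60
rgb(74, 57, 60) = #4A393C.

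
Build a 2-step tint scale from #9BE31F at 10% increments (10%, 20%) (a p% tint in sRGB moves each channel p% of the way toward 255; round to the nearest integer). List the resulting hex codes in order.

#9BE31F is rgb(155, 227, 31).
10%: (155 + 10 = 165→165, 227 + 2.8 = 229.8→230, 31 + 22.4 = 53.4→53) → #A5E635
20%: (155 + 20 = 175→175, 227 + 5.6 = 232.6→233, 31 + 44.8 = 75.8→76) → #AFE94C

#A5E635, #AFE94C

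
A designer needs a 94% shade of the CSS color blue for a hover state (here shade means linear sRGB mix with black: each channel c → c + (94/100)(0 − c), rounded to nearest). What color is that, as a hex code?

CSS blue is rgb(0, 0, 255).
Lerp each channel 94% toward 0:
  R: 0 + 0.94×(0−0) = 0 + 0 = 0 → 0
  G: 0 + 0 = 0 → 0
  B: 255 + 0.94×(0−255) = 255 − 239.7 = 15.3 → 15
rgb(0, 0, 15) = #00000f.

#00000f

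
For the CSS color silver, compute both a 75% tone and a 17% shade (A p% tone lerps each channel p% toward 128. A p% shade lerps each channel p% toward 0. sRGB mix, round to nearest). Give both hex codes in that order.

CSS silver is rgb(192, 192, 192).
75% tone:
  R: 192 + 0.75×(128−192) = 192 − 48 = 144 → 144
  G: 192 + 0.75×(128−192) = 192 − 48 = 144 → 144
  B: 192 + 0.75×(128−192) = 192 − 48 = 144 → 144
  → #909090
17% shade:
  R: 192 + 0.17×(0−192) = 192 − 32.64 = 159.36 → 159
  G: 192 − 32.64 = 159.36 → 159
  B: 192 + 0.17×(0−192) = 192 − 32.64 = 159.36 → 159
  → #9f9f9f

#909090, #9f9f9f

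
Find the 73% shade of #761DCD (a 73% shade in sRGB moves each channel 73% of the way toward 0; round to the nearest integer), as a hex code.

#761DCD is rgb(118, 29, 205).
A 73% shade moves each channel 73% toward 0:
  R: 118 + 0.73×(0−118) = 118 − 86.14 = 31.86 → 32
  G: 29 − 21.17 = 7.83 → 8
  B: 205 − 149.65 = 55.35 → 55
rgb(32, 8, 55) = #200837.

#200837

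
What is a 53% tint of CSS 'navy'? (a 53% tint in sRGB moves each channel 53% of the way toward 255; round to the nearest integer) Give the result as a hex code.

CSS navy is rgb(0, 0, 128).
Lerp each channel 53% toward 255:
  R: 0 + 0.53×(255−0) = 0 + 135.15 = 135.15 → 135
  G: 0 + 135.15 = 135.15 → 135
  B: 128 + 0.53×(255−128) = 128 + 67.31 = 195.31 → 195
rgb(135, 135, 195) = #8787C3.

#8787C3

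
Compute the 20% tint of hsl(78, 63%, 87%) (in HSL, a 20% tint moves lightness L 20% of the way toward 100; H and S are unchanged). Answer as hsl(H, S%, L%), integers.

hsl(78, 63%, 90%)

L moves 20% from 87 toward 100: 87 + 2.6 = 89.6 → 90.
H and S are unchanged.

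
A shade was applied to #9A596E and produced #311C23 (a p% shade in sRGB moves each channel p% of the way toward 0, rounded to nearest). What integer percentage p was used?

#9A596E is rgb(154, 89, 110); #311C23 is rgb(49, 28, 35).
On the R channel (widest range): 49 ≈ 154 + (p/100)(0 − 154), so p ≈ 100×(49 − 154)/(0 − 154) = -10500/-154 = 68.18.
p = 68 reproduces all three channels after rounding.

68%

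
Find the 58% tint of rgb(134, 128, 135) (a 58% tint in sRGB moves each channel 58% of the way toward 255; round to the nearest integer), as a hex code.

Per channel, c → c + 0.58(255 − c):
  R: 134 + 0.58×(255−134) = 134 + 70.18 = 204.18 → 204
  G: 128 + 0.58×(255−128) = 128 + 73.66 = 201.66 → 202
  B: 135 + 0.58×(255−135) = 135 + 69.6 = 204.6 → 205
rgb(204, 202, 205) = #CCCACD.

#CCCACD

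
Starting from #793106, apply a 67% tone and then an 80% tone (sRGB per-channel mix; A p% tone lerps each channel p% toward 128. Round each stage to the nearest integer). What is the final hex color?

#807B78

#793106 is rgb(121, 49, 6).
Lerp each channel 67% toward 128:
  R: 121 + 4.69 = 125.69 → 126
  G: 49 + 0.67×(128−49) = 49 + 52.93 = 101.93 → 102
  B: 6 + 0.67×(128−6) = 6 + 81.74 = 87.74 → 88
After the tone: rgb(126, 102, 88) = #7E6658.
Per channel, c → c + 0.8(128 − c):
  R: 126 + 0.8×(128−126) = 126 + 1.6 = 127.6 → 128
  G: 102 + 0.8×(128−102) = 102 + 20.8 = 122.8 → 123
  B: 88 + 32 = 120 → 120
rgb(128, 123, 120) = #807B78.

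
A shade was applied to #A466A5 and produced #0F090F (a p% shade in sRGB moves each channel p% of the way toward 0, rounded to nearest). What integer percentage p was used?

91%

#A466A5 is rgb(164, 102, 165); #0F090F is rgb(15, 9, 15).
On the B channel (widest range): 15 ≈ 165 + (p/100)(0 − 165), so p ≈ 100×(15 − 165)/(0 − 165) = -15000/-165 = 90.91.
p = 91 reproduces all three channels after rounding.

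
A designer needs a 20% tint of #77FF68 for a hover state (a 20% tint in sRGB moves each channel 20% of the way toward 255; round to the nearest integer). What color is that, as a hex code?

#77FF68 is rgb(119, 255, 104).
Per channel, c → c + 0.2(255 − c):
  R: 119 + 0.2×(255−119) = 119 + 27.2 = 146.2 → 146
  G: 255 + 0.2×(255−255) = 255 + 0 = 255 → 255
  B: 104 + 0.2×(255−104) = 104 + 30.2 = 134.2 → 134
rgb(146, 255, 134) = #92FF86.

#92FF86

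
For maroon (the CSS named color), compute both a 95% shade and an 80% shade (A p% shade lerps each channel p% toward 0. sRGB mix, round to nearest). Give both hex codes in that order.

#060000, #1a0000

CSS maroon is rgb(128, 0, 0).
95% shade:
  R: 128 − 121.6 = 6.4 → 6
  G: 0 + 0.95×(0−0) = 0 + 0 = 0 → 0
  B: 0 + 0 = 0 → 0
  → #060000
80% shade:
  R: 128 + 0.8×(0−128) = 128 − 102.4 = 25.6 → 26
  G: 0 + 0.8×(0−0) = 0 + 0 = 0 → 0
  B: 0 + 0 = 0 → 0
  → #1a0000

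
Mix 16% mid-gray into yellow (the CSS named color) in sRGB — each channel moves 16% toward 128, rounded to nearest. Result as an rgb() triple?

CSS yellow is rgb(255, 255, 0).
Lerp each channel 16% toward 128:
  R: 255 − 20.32 = 234.68 → 235
  G: 255 + 0.16×(128−255) = 255 − 20.32 = 234.68 → 235
  B: 0 + 0.16×(128−0) = 0 + 20.48 = 20.48 → 20

rgb(235, 235, 20)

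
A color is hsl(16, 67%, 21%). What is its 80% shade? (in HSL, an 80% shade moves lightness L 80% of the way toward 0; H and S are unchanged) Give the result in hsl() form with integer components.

hsl(16, 67%, 4%)

L moves 80% from 21 toward 0: 21 − 16.8 = 4.2 → 4.
H and S are unchanged.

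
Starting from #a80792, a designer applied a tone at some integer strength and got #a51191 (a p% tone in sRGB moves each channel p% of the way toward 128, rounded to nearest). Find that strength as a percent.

8%

#a80792 is rgb(168, 7, 146); #a51191 is rgb(165, 17, 145).
On the G channel (widest range): 17 ≈ 7 + (p/100)(128 − 7), so p ≈ 100×(17 − 7)/(128 − 7) = 1000/121 = 8.26.
p = 8 reproduces all three channels after rounding.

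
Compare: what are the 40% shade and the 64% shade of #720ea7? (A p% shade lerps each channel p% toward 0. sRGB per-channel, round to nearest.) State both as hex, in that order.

#440864, #29053c

#720ea7 is rgb(114, 14, 167).
40% shade:
  R: 114 − 45.6 = 68.4 → 68
  G: 14 + 0.4×(0−14) = 14 − 5.6 = 8.4 → 8
  B: 167 − 66.8 = 100.2 → 100
  → #440864
64% shade:
  R: 114 − 72.96 = 41.04 → 41
  G: 14 − 8.96 = 5.04 → 5
  B: 167 − 106.88 = 60.12 → 60
  → #29053c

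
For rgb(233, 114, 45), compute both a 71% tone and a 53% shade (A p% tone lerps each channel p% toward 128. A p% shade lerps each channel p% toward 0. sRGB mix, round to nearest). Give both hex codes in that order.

71% tone:
  R: 233 − 74.55 = 158.45 → 158
  G: 114 + 9.94 = 123.94 → 124
  B: 45 + 58.93 = 103.93 → 104
  → #9e7c68
53% shade:
  R: 233 + 0.53×(0−233) = 233 − 123.49 = 109.51 → 110
  G: 114 + 0.53×(0−114) = 114 − 60.42 = 53.58 → 54
  B: 45 + 0.53×(0−45) = 45 − 23.85 = 21.15 → 21
  → #6e3615

#9e7c68, #6e3615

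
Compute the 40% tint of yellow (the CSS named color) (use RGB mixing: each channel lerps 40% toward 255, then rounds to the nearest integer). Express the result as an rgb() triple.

rgb(255, 255, 102)

CSS yellow is rgb(255, 255, 0).
A 40% tint moves each channel 40% toward 255:
  R: 255 + 0 = 255 → 255
  G: 255 + 0.4×(255−255) = 255 + 0 = 255 → 255
  B: 0 + 0.4×(255−0) = 0 + 102 = 102 → 102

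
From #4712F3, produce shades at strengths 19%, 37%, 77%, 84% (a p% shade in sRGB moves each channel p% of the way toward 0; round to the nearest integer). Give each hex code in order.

#3A0FC5, #2D0B99, #100438, #0B0327

#4712F3 is rgb(71, 18, 243).
19%: (71 − 13.49 = 57.51→58, 18 − 3.42 = 14.58→15, 243 − 46.17 = 196.83→197) → #3A0FC5
37%: (71 − 26.27 = 44.73→45, 18 − 6.66 = 11.34→11, 243 − 89.91 = 153.09→153) → #2D0B99
77%: (71 − 54.67 = 16.33→16, 18 − 13.86 = 4.14→4, 243 − 187.11 = 55.89→56) → #100438
84%: (71 − 59.64 = 11.36→11, 18 − 15.12 = 2.88→3, 243 − 204.12 = 38.88→39) → #0B0327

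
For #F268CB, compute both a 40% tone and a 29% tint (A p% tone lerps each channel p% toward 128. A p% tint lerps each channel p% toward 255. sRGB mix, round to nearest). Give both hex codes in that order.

#C472AD, #F694DA

#F268CB is rgb(242, 104, 203).
40% tone:
  R: 242 + 0.4×(128−242) = 242 − 45.6 = 196.4 → 196
  G: 104 + 0.4×(128−104) = 104 + 9.6 = 113.6 → 114
  B: 203 + 0.4×(128−203) = 203 − 30 = 173 → 173
  → #C472AD
29% tint:
  R: 242 + 0.29×(255−242) = 242 + 3.77 = 245.77 → 246
  G: 104 + 0.29×(255−104) = 104 + 43.79 = 147.79 → 148
  B: 203 + 0.29×(255−203) = 203 + 15.08 = 218.08 → 218
  → #F694DA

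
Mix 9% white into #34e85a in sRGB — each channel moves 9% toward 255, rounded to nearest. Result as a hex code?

#34e85a is rgb(52, 232, 90).
A 9% tint moves each channel 9% toward 255:
  R: 52 + 0.09×(255−52) = 52 + 18.27 = 70.27 → 70
  G: 232 + 2.07 = 234.07 → 234
  B: 90 + 14.85 = 104.85 → 105
rgb(70, 234, 105) = #46ea69.

#46ea69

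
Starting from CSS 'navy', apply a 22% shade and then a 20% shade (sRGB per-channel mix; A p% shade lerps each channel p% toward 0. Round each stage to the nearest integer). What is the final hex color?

#000050

CSS navy is rgb(0, 0, 128).
Per channel, c → c + 0.22(0 − c):
  R: 0 + 0.22×(0−0) = 0 + 0 = 0 → 0
  G: 0 + 0.22×(0−0) = 0 + 0 = 0 → 0
  B: 128 − 28.16 = 99.84 → 100
After the shade: rgb(0, 0, 100) = #000064.
Per channel, c → c + 0.2(0 − c):
  R: 0 + 0 = 0 → 0
  G: 0 + 0.2×(0−0) = 0 + 0 = 0 → 0
  B: 100 − 20 = 80 → 80
rgb(0, 0, 80) = #000050.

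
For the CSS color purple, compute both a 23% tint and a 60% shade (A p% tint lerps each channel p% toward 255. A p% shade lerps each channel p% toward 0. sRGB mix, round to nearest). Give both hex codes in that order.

#9D3B9D, #330033

CSS purple is rgb(128, 0, 128).
23% tint:
  R: 128 + 0.23×(255−128) = 128 + 29.21 = 157.21 → 157
  G: 0 + 0.23×(255−0) = 0 + 58.65 = 58.65 → 59
  B: 128 + 0.23×(255−128) = 128 + 29.21 = 157.21 → 157
  → #9D3B9D
60% shade:
  R: 128 + 0.6×(0−128) = 128 − 76.8 = 51.2 → 51
  G: 0 + 0.6×(0−0) = 0 + 0 = 0 → 0
  B: 128 + 0.6×(0−128) = 128 − 76.8 = 51.2 → 51
  → #330033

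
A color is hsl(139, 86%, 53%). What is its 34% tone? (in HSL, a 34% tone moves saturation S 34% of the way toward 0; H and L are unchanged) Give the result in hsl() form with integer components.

S moves 34% from 86 toward 0: 86 − 29.24 = 56.76 → 57.
H and L are unchanged.

hsl(139, 57%, 53%)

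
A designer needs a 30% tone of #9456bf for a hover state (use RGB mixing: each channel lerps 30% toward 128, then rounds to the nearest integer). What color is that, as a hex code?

#8e63ac

#9456bf is rgb(148, 86, 191).
Per channel, c → c + 0.3(128 − c):
  R: 148 + 0.3×(128−148) = 148 − 6 = 142 → 142
  G: 86 + 0.3×(128−86) = 86 + 12.6 = 98.6 → 99
  B: 191 + 0.3×(128−191) = 191 − 18.9 = 172.1 → 172
rgb(142, 99, 172) = #8e63ac.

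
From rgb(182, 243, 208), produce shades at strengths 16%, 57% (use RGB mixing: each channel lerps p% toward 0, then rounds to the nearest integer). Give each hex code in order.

16%: (182 − 29.12 = 152.88→153, 243 − 38.88 = 204.12→204, 208 − 33.28 = 174.72→175) → #99CCAF
57%: (182 − 103.74 = 78.26→78, 243 − 138.51 = 104.49→104, 208 − 118.56 = 89.44→89) → #4E6859

#99CCAF, #4E6859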